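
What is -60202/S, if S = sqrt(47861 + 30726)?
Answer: -60202*sqrt(78587)/78587 ≈ -214.75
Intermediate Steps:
S = sqrt(78587) ≈ 280.33
-60202/S = -60202*sqrt(78587)/78587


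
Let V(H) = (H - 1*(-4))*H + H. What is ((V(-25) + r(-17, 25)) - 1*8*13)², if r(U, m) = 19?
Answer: 172225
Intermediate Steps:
V(H) = H + H*(4 + H) (V(H) = (H + 4)*H + H = (4 + H)*H + H = H*(4 + H) + H = H + H*(4 + H))
((V(-25) + r(-17, 25)) - 1*8*13)² = ((-25*(5 - 25) + 19) - 1*8*13)² = ((-25*(-20) + 19) - 8*13)² = ((500 + 19) - 104)² = (519 - 104)² = 415² = 172225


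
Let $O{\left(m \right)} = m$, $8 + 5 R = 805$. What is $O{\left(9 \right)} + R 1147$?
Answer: $\frac{914204}{5} \approx 1.8284 \cdot 10^{5}$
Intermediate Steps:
$R = \frac{797}{5}$ ($R = - \frac{8}{5} + \frac{1}{5} \cdot 805 = - \frac{8}{5} + 161 = \frac{797}{5} \approx 159.4$)
$O{\left(9 \right)} + R 1147 = 9 + \frac{797}{5} \cdot 1147 = 9 + \frac{914159}{5} = \frac{914204}{5}$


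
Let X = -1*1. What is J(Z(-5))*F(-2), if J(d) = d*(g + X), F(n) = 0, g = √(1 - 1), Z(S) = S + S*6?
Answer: 0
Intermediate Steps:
Z(S) = 7*S (Z(S) = S + 6*S = 7*S)
X = -1
g = 0 (g = √0 = 0)
J(d) = -d (J(d) = d*(0 - 1) = d*(-1) = -d)
J(Z(-5))*F(-2) = -7*(-5)*0 = -1*(-35)*0 = 35*0 = 0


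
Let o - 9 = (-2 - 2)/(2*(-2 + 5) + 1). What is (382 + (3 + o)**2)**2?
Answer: 630913924/2401 ≈ 2.6277e+5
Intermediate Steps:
o = 59/7 (o = 9 + (-2 - 2)/(2*(-2 + 5) + 1) = 9 - 4/(2*3 + 1) = 9 - 4/(6 + 1) = 9 - 4/7 = 59/7 ≈ 8.4286)
(382 + (3 + o)**2)**2 = (382 + (3 + 59/7)**2)**2 = (382 + (80/7)**2)**2 = (382 + 6400/49)**2 = (25118/49)**2 = 630913924/2401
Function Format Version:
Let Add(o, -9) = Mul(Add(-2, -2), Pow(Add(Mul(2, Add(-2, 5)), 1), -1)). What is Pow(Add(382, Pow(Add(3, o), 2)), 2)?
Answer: Rational(630913924, 2401) ≈ 2.6277e+5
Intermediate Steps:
o = Rational(59, 7) (o = Add(9, Mul(Add(-2, -2), Pow(Add(Mul(2, Add(-2, 5)), 1), -1))) = Add(9, Mul(-4, Pow(Add(Mul(2, 3), 1), -1))) = Add(9, Mul(-4, Pow(Add(6, 1), -1))) = Add(9, Mul(-4, Pow(7, -1))) = Add(9, Mul(-4, Rational(1, 7))) = Add(9, Rational(-4, 7)) = Rational(59, 7) ≈ 8.4286)
Pow(Add(382, Pow(Add(3, o), 2)), 2) = Pow(Add(382, Pow(Add(3, Rational(59, 7)), 2)), 2) = Pow(Add(382, Pow(Rational(80, 7), 2)), 2) = Pow(Add(382, Rational(6400, 49)), 2) = Pow(Rational(25118, 49), 2) = Rational(630913924, 2401)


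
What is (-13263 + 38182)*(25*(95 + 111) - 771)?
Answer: 109120301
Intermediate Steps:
(-13263 + 38182)*(25*(95 + 111) - 771) = 24919*(25*206 - 771) = 24919*(5150 - 771) = 24919*4379 = 109120301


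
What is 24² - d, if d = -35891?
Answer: 36467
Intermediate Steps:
24² - d = 24² - 1*(-35891) = 576 + 35891 = 36467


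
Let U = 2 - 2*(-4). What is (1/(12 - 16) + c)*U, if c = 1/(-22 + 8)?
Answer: -45/14 ≈ -3.2143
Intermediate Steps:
U = 10 (U = 2 + 8 = 10)
c = -1/14 (c = 1/(-14) = -1/14 ≈ -0.071429)
(1/(12 - 16) + c)*U = (1/(12 - 16) - 1/14)*10 = (1/(-4) - 1/14)*10 = (-¼ - 1/14)*10 = -9/28*10 = -45/14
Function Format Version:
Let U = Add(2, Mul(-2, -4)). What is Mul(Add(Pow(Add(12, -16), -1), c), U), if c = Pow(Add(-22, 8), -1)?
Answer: Rational(-45, 14) ≈ -3.2143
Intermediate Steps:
U = 10 (U = Add(2, 8) = 10)
c = Rational(-1, 14) (c = Pow(-14, -1) = Rational(-1, 14) ≈ -0.071429)
Mul(Add(Pow(Add(12, -16), -1), c), U) = Mul(Add(Pow(Add(12, -16), -1), Rational(-1, 14)), 10) = Mul(Add(Pow(-4, -1), Rational(-1, 14)), 10) = Mul(Add(Rational(-1, 4), Rational(-1, 14)), 10) = Mul(Rational(-9, 28), 10) = Rational(-45, 14)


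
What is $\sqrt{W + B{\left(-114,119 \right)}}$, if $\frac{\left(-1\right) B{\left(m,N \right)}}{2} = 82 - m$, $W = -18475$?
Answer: $i \sqrt{18867} \approx 137.36 i$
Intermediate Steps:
$B{\left(m,N \right)} = -164 + 2 m$ ($B{\left(m,N \right)} = - 2 \left(82 - m\right) = -164 + 2 m$)
$\sqrt{W + B{\left(-114,119 \right)}} = \sqrt{-18475 + \left(-164 + 2 \left(-114\right)\right)} = \sqrt{-18475 - 392} = \sqrt{-18867} = i \sqrt{18867}$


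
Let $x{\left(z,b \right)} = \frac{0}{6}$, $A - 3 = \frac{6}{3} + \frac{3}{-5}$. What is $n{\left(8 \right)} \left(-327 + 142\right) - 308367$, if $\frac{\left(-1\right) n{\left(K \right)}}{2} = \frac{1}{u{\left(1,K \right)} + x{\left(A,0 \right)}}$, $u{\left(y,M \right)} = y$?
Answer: $-307997$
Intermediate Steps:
$A = \frac{22}{5}$ ($A = 3 + \left(\frac{6}{3} + \frac{3}{-5}\right) = 3 + \left(6 \cdot \frac{1}{3} + 3 \left(- \frac{1}{5}\right)\right) = 3 + \left(2 - \frac{3}{5}\right) = 3 + \frac{7}{5} = \frac{22}{5} \approx 4.4$)
$x{\left(z,b \right)} = 0$ ($x{\left(z,b \right)} = 0 \cdot \frac{1}{6} = 0$)
$n{\left(K \right)} = -2$ ($n{\left(K \right)} = - \frac{2}{1 + 0} = - \frac{2}{1} = \left(-2\right) 1 = -2$)
$n{\left(8 \right)} \left(-327 + 142\right) - 308367 = - 2 \left(-327 + 142\right) - 308367 = \left(-2\right) \left(-185\right) - 308367 = 370 - 308367 = -307997$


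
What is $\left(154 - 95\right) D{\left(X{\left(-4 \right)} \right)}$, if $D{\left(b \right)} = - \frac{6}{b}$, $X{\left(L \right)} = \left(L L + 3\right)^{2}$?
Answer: $- \frac{354}{361} \approx -0.98061$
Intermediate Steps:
$X{\left(L \right)} = \left(3 + L^{2}\right)^{2}$ ($X{\left(L \right)} = \left(L^{2} + 3\right)^{2} = \left(3 + L^{2}\right)^{2}$)
$\left(154 - 95\right) D{\left(X{\left(-4 \right)} \right)} = \left(154 - 95\right) \left(- \frac{6}{\left(3 + \left(-4\right)^{2}\right)^{2}}\right) = 59 \left(- \frac{6}{\left(3 + 16\right)^{2}}\right) = 59 \left(- \frac{6}{19^{2}}\right) = 59 \left(- \frac{6}{361}\right) = - \frac{354}{361}$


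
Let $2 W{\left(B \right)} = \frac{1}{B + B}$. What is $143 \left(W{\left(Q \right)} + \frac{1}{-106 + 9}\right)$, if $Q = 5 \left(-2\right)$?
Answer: $- \frac{19591}{3880} \approx -5.0492$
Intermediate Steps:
$Q = -10$
$W{\left(B \right)} = \frac{1}{4 B}$ ($W{\left(B \right)} = \frac{1}{2 \left(B + B\right)} = \frac{1}{2 \cdot 2 B} = \frac{\frac{1}{2} \frac{1}{B}}{2} = \frac{1}{4 B}$)
$143 \left(W{\left(Q \right)} + \frac{1}{-106 + 9}\right) = 143 \left(\frac{1}{4 \left(-10\right)} + \frac{1}{-106 + 9}\right) = 143 \left(\frac{1}{4} \left(- \frac{1}{10}\right) + \frac{1}{-97}\right) = 143 \left(- \frac{1}{40} - \frac{1}{97}\right) = 143 \left(- \frac{137}{3880}\right) = - \frac{19591}{3880}$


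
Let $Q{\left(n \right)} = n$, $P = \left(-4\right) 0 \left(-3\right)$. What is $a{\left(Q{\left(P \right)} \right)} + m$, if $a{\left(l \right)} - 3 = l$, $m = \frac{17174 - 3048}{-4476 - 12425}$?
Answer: $\frac{36577}{16901} \approx 2.1642$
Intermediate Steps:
$P = 0$ ($P = 0 \left(-3\right) = 0$)
$m = - \frac{14126}{16901}$ ($m = \frac{14126}{-16901} = 14126 \left(- \frac{1}{16901}\right) = - \frac{14126}{16901} \approx -0.83581$)
$a{\left(l \right)} = 3 + l$
$a{\left(Q{\left(P \right)} \right)} + m = \left(3 + 0\right) - \frac{14126}{16901} = 3 - \frac{14126}{16901} = \frac{36577}{16901}$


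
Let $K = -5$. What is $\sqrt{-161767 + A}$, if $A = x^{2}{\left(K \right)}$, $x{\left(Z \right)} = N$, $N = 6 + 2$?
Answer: $3 i \sqrt{17967} \approx 402.12 i$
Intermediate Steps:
$N = 8$
$x{\left(Z \right)} = 8$
$A = 64$ ($A = 8^{2} = 64$)
$\sqrt{-161767 + A} = \sqrt{-161767 + 64} = \sqrt{-161703} = 3 i \sqrt{17967}$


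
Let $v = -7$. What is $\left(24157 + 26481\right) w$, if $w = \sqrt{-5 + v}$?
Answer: $101276 i \sqrt{3} \approx 1.7542 \cdot 10^{5} i$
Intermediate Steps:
$w = 2 i \sqrt{3}$ ($w = \sqrt{-5 - 7} = \sqrt{-12} = 2 i \sqrt{3} \approx 3.4641 i$)
$\left(24157 + 26481\right) w = \left(24157 + 26481\right) 2 i \sqrt{3} = 50638 \cdot 2 i \sqrt{3} = 101276 i \sqrt{3}$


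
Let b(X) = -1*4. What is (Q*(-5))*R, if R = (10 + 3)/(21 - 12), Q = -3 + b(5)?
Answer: 455/9 ≈ 50.556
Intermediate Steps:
b(X) = -4
Q = -7 (Q = -3 - 4 = -7)
R = 13/9 ≈ 1.4444
(Q*(-5))*R = -7*(-5)*(13/9) = 35*(13/9) = 455/9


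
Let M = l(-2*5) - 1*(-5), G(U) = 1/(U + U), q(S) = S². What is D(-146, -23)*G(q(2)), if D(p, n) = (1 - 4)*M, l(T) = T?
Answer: 15/8 ≈ 1.8750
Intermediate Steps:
G(U) = 1/(2*U)
M = -5 (M = -2*5 - 1*(-5) = -10 + 5 = -5)
D(p, n) = 15 (D(p, n) = (1 - 4)*(-5) = -3*(-5) = 15)
D(-146, -23)*G(q(2)) = 15*(1/(2*(2²))) = 15*((½)/4) = 15*((½)*(¼)) = 15*(⅛) = 15/8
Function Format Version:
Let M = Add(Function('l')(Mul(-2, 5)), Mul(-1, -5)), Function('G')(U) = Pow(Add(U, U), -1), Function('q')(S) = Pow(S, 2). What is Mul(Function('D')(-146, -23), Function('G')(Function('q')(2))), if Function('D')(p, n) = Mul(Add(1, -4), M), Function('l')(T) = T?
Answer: Rational(15, 8) ≈ 1.8750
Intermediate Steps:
Function('G')(U) = Mul(Rational(1, 2), Pow(U, -1)) (Function('G')(U) = Pow(Mul(2, U), -1) = Mul(Rational(1, 2), Pow(U, -1)))
M = -5 (M = Add(Mul(-2, 5), Mul(-1, -5)) = Add(-10, 5) = -5)
Function('D')(p, n) = 15 (Function('D')(p, n) = Mul(Add(1, -4), -5) = Mul(-3, -5) = 15)
Mul(Function('D')(-146, -23), Function('G')(Function('q')(2))) = Mul(15, Mul(Rational(1, 2), Pow(Pow(2, 2), -1))) = Mul(15, Mul(Rational(1, 2), Pow(4, -1))) = Mul(15, Mul(Rational(1, 2), Rational(1, 4))) = Mul(15, Rational(1, 8)) = Rational(15, 8)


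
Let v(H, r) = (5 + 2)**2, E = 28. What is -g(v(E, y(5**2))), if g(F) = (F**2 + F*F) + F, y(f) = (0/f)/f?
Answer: -4851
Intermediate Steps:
y(f) = 0 (y(f) = 0/f = 0)
v(H, r) = 49 (v(H, r) = 7**2 = 49)
g(F) = F + 2*F**2 (g(F) = (F**2 + F**2) + F = 2*F**2 + F = F + 2*F**2)
-g(v(E, y(5**2))) = -49*(1 + 2*49) = -49*(1 + 98) = -49*99 = -1*4851 = -4851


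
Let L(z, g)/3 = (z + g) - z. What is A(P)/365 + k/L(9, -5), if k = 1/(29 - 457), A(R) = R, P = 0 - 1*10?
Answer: -12767/468660 ≈ -0.027241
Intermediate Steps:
P = -10 (P = 0 - 10 = -10)
L(z, g) = 3*g (L(z, g) = 3*((z + g) - z) = 3*((g + z) - z) = 3*g)
k = -1/428 (k = 1/(-428) = -1/428 ≈ -0.0023364)
A(P)/365 + k/L(9, -5) = -10/365 - 1/(428*(3*(-5))) = -10*1/365 - 1/428/(-15) = -2/73 - 1/428*(-1/15) = -2/73 + 1/6420 = -12767/468660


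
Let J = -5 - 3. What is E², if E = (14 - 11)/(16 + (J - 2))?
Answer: ¼ ≈ 0.25000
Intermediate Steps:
J = -8
E = ½ (E = (14 - 11)/(16 + (-8 - 2)) = 3/(16 - 10) = 3/6 = 3*(⅙) = ½ ≈ 0.50000)
E² = (½)² = ¼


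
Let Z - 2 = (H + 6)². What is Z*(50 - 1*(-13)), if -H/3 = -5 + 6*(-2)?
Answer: 204813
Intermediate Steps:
H = 51 (H = -3*(-5 + 6*(-2)) = -3*(-5 - 12) = -3*(-17) = 51)
Z = 3251 (Z = 2 + (51 + 6)² = 2 + 57² = 2 + 3249 = 3251)
Z*(50 - 1*(-13)) = 3251*(50 - 1*(-13)) = 3251*(50 + 13) = 3251*63 = 204813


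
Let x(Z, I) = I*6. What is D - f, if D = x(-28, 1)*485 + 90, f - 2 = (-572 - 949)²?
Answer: -2310443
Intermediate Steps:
x(Z, I) = 6*I
f = 2313443 (f = 2 + (-572 - 949)² = 2 + (-1521)² = 2 + 2313441 = 2313443)
D = 3000 (D = (6*1)*485 + 90 = 6*485 + 90 = 2910 + 90 = 3000)
D - f = 3000 - 1*2313443 = 3000 - 2313443 = -2310443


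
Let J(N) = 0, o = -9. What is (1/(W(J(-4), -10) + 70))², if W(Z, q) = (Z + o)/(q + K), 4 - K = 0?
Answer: 4/20449 ≈ 0.00019561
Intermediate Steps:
K = 4 (K = 4 - 1*0 = 4 + 0 = 4)
W(Z, q) = (-9 + Z)/(4 + q) (W(Z, q) = (Z - 9)/(q + 4) = (-9 + Z)/(4 + q))
(1/(W(J(-4), -10) + 70))² = (1/((-9 + 0)/(4 - 10) + 70))² = (1/(-9/(-6) + 70))² = (1/(-⅙*(-9) + 70))² = (1/(3/2 + 70))² = (1/(143/2))² = (2/143)² = 4/20449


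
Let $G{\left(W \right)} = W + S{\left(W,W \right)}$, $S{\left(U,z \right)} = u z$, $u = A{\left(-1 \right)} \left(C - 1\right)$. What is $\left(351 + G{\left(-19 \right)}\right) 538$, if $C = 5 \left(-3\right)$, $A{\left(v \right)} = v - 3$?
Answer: $-475592$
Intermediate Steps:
$A{\left(v \right)} = -3 + v$
$C = -15$
$u = 64$ ($u = \left(-3 - 1\right) \left(-15 - 1\right) = \left(-4\right) \left(-16\right) = 64$)
$S{\left(U,z \right)} = 64 z$
$G{\left(W \right)} = 65 W$ ($G{\left(W \right)} = W + 64 W = 65 W$)
$\left(351 + G{\left(-19 \right)}\right) 538 = \left(351 + 65 \left(-19\right)\right) 538 = \left(351 - 1235\right) 538 = \left(-884\right) 538 = -475592$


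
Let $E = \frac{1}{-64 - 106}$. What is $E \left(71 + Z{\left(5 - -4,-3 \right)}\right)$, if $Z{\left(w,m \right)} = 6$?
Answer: $- \frac{77}{170} \approx -0.45294$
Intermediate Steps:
$E = - \frac{1}{170}$ ($E = \frac{1}{-170} = - \frac{1}{170} \approx -0.0058824$)
$E \left(71 + Z{\left(5 - -4,-3 \right)}\right) = - \frac{71 + 6}{170} = \left(- \frac{1}{170}\right) 77 = - \frac{77}{170}$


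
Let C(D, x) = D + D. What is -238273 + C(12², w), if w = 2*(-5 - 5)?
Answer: -237985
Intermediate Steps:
w = -20 (w = 2*(-10) = -20)
C(D, x) = 2*D
-238273 + C(12², w) = -238273 + 2*12² = -238273 + 2*144 = -238273 + 288 = -237985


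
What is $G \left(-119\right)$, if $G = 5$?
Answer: $-595$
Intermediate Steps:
$G \left(-119\right) = 5 \left(-119\right) = -595$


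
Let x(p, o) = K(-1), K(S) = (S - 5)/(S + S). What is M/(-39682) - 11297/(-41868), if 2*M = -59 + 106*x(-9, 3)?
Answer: 55358206/207675747 ≈ 0.26656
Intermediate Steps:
K(S) = (-5 + S)/(2*S) (K(S) = (-5 + S)/((2*S)) = (-5 + S)*(1/(2*S)) = (-5 + S)/(2*S))
x(p, o) = 3 (x(p, o) = (½)*(-5 - 1)/(-1) = (½)*(-1)*(-6) = 3)
M = 259/2 (M = (-59 + 106*3)/2 = (-59 + 318)/2 = (½)*259 = 259/2 ≈ 129.50)
M/(-39682) - 11297/(-41868) = (259/2)/(-39682) - 11297/(-41868) = (259/2)*(-1/39682) - 11297*(-1/41868) = -259/79364 + 11297/41868 = 55358206/207675747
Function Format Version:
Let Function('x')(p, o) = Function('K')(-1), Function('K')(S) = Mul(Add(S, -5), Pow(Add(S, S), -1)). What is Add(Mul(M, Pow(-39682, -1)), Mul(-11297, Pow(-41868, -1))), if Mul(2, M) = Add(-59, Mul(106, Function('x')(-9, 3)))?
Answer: Rational(55358206, 207675747) ≈ 0.26656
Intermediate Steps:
Function('K')(S) = Mul(Rational(1, 2), Pow(S, -1), Add(-5, S)) (Function('K')(S) = Mul(Add(-5, S), Pow(Mul(2, S), -1)) = Mul(Add(-5, S), Mul(Rational(1, 2), Pow(S, -1))) = Mul(Rational(1, 2), Pow(S, -1), Add(-5, S)))
Function('x')(p, o) = 3 (Function('x')(p, o) = Mul(Rational(1, 2), Pow(-1, -1), Add(-5, -1)) = Mul(Rational(1, 2), -1, -6) = 3)
M = Rational(259, 2) (M = Mul(Rational(1, 2), Add(-59, Mul(106, 3))) = Mul(Rational(1, 2), Add(-59, 318)) = Mul(Rational(1, 2), 259) = Rational(259, 2) ≈ 129.50)
Add(Mul(M, Pow(-39682, -1)), Mul(-11297, Pow(-41868, -1))) = Add(Mul(Rational(259, 2), Pow(-39682, -1)), Mul(-11297, Pow(-41868, -1))) = Add(Mul(Rational(259, 2), Rational(-1, 39682)), Mul(-11297, Rational(-1, 41868))) = Add(Rational(-259, 79364), Rational(11297, 41868)) = Rational(55358206, 207675747)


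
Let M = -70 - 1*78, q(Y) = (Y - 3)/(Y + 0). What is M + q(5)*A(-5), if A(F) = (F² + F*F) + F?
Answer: -130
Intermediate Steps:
A(F) = F + 2*F² (A(F) = (F² + F²) + F = 2*F² + F = F + 2*F²)
q(Y) = (-3 + Y)/Y
M = -148 (M = -70 - 78 = -148)
M + q(5)*A(-5) = -148 + ((-3 + 5)/5)*(-5*(1 + 2*(-5))) = -148 + ((⅕)*2)*(-5*(1 - 10)) = -148 + 2*(-5*(-9))/5 = -148 + (⅖)*45 = -148 + 18 = -130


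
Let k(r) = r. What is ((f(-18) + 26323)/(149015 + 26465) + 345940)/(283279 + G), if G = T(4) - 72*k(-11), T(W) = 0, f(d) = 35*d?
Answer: 60705576893/49848779080 ≈ 1.2178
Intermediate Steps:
G = 792 (G = 0 - 72*(-11) = 0 + 792 = 792)
((f(-18) + 26323)/(149015 + 26465) + 345940)/(283279 + G) = ((35*(-18) + 26323)/(149015 + 26465) + 345940)/(283279 + 792) = ((-630 + 26323)/175480 + 345940)/284071 = (25693*(1/175480) + 345940)*(1/284071) = (25693/175480 + 345940)*(1/284071) = (60705576893/175480)*(1/284071) = 60705576893/49848779080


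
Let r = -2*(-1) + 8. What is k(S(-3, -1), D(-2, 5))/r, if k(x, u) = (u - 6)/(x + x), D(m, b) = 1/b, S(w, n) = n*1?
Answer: 29/100 ≈ 0.29000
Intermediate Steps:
S(w, n) = n
k(x, u) = (-6 + u)/(2*x) (k(x, u) = (-6 + u)/((2*x)) = (-6 + u)*(1/(2*x)) = (-6 + u)/(2*x))
r = 10 (r = 2 + 8 = 10)
k(S(-3, -1), D(-2, 5))/r = ((½)*(-6 + 1/5)/(-1))/10 = ((½)*(-1)*(-6 + ⅕))*(⅒) = ((½)*(-1)*(-29/5))*(⅒) = (29/10)*(⅒) = 29/100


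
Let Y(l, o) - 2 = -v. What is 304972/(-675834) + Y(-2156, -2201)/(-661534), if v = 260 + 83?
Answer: -100759443827/223543584678 ≈ -0.45074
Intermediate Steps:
v = 343
Y(l, o) = -341 (Y(l, o) = 2 - 1*343 = 2 - 343 = -341)
304972/(-675834) + Y(-2156, -2201)/(-661534) = 304972/(-675834) - 341/(-661534) = 304972*(-1/675834) - 341*(-1/661534) = -152486/337917 + 341/661534 = -100759443827/223543584678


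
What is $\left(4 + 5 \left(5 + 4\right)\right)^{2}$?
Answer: $2401$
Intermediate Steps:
$\left(4 + 5 \left(5 + 4\right)\right)^{2} = \left(4 + 5 \cdot 9\right)^{2} = \left(4 + 45\right)^{2} = 49^{2} = 2401$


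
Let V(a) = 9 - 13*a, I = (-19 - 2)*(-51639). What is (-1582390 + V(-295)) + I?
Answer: -494127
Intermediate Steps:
I = 1084419 (I = -21*(-51639) = 1084419)
(-1582390 + V(-295)) + I = (-1582390 + (9 - 13*(-295))) + 1084419 = (-1582390 + (9 + 3835)) + 1084419 = (-1582390 + 3844) + 1084419 = -1578546 + 1084419 = -494127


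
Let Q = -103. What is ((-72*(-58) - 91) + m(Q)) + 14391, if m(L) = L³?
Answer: -1074251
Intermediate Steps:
((-72*(-58) - 91) + m(Q)) + 14391 = ((-72*(-58) - 91) + (-103)³) + 14391 = ((4176 - 91) - 1092727) + 14391 = (4085 - 1092727) + 14391 = -1088642 + 14391 = -1074251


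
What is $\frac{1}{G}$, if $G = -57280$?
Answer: $- \frac{1}{57280} \approx -1.7458 \cdot 10^{-5}$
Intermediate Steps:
$\frac{1}{G} = \frac{1}{-57280} = - \frac{1}{57280}$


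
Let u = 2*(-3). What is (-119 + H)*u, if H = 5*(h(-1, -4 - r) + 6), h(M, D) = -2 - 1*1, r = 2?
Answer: 624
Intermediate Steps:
h(M, D) = -3 (h(M, D) = -2 - 1 = -3)
H = 15 (H = 5*(-3 + 6) = 5*3 = 15)
u = -6
(-119 + H)*u = (-119 + 15)*(-6) = -104*(-6) = 624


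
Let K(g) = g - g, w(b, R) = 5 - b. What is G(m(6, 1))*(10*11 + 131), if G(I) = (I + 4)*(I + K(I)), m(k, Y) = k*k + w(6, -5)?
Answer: 328965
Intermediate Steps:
K(g) = 0
m(k, Y) = -1 + k² (m(k, Y) = k*k + (5 - 1*6) = k² + (5 - 6) = k² - 1 = -1 + k²)
G(I) = I*(4 + I) (G(I) = (I + 4)*(I + 0) = (4 + I)*I = I*(4 + I))
G(m(6, 1))*(10*11 + 131) = ((-1 + 6²)*(4 + (-1 + 6²)))*(10*11 + 131) = ((-1 + 36)*(4 + (-1 + 36)))*(110 + 131) = (35*(4 + 35))*241 = (35*39)*241 = 1365*241 = 328965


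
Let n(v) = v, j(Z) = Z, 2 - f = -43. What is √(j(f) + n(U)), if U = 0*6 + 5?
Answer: 5*√2 ≈ 7.0711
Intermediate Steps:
f = 45 (f = 2 - 1*(-43) = 2 + 43 = 45)
U = 5 (U = 0 + 5 = 5)
√(j(f) + n(U)) = √(45 + 5) = √50 = 5*√2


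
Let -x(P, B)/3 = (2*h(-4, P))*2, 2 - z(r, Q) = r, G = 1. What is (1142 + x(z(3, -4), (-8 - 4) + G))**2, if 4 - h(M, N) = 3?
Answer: 1276900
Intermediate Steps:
h(M, N) = 1 (h(M, N) = 4 - 1*3 = 4 - 3 = 1)
z(r, Q) = 2 - r
x(P, B) = -12 (x(P, B) = -3*2*1*2 = -6*2 = -3*4 = -12)
(1142 + x(z(3, -4), (-8 - 4) + G))**2 = (1142 - 12)**2 = 1130**2 = 1276900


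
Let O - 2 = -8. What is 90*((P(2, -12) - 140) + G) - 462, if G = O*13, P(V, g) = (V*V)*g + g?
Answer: -25482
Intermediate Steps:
O = -6 (O = 2 - 8 = -6)
P(V, g) = g + g*V**2 (P(V, g) = V**2*g + g = g*V**2 + g = g + g*V**2)
G = -78 (G = -6*13 = -78)
90*((P(2, -12) - 140) + G) - 462 = 90*((-12*(1 + 2**2) - 140) - 78) - 462 = 90*((-12*(1 + 4) - 140) - 78) - 462 = 90*((-12*5 - 140) - 78) - 462 = 90*((-60 - 140) - 78) - 462 = 90*(-200 - 78) - 462 = 90*(-278) - 462 = -25020 - 462 = -25482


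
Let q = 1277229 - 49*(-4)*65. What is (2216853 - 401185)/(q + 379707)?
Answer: 453917/417419 ≈ 1.0874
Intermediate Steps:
q = 1289969 (q = 1277229 + 196*65 = 1277229 + 12740 = 1289969)
(2216853 - 401185)/(q + 379707) = (2216853 - 401185)/(1289969 + 379707) = 1815668/1669676 = 1815668*(1/1669676) = 453917/417419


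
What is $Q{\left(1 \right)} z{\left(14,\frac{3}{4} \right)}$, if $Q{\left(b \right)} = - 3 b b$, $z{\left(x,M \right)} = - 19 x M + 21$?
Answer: $\frac{1071}{2} \approx 535.5$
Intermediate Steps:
$z{\left(x,M \right)} = 21 - 19 M x$ ($z{\left(x,M \right)} = - 19 M x + 21 = 21 - 19 M x$)
$Q{\left(b \right)} = - 3 b^{2}$
$Q{\left(1 \right)} z{\left(14,\frac{3}{4} \right)} = - 3 \cdot 1^{2} \left(21 - 19 \cdot \frac{3}{4} \cdot 14\right) = \left(-3\right) 1 \left(21 - 19 \cdot 3 \cdot \frac{1}{4} \cdot 14\right) = - 3 \left(21 - \frac{57}{4} \cdot 14\right) = - 3 \left(21 - \frac{399}{2}\right) = \left(-3\right) \left(- \frac{357}{2}\right) = \frac{1071}{2}$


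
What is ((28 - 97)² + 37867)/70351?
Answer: 42628/70351 ≈ 0.60593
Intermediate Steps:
((28 - 97)² + 37867)/70351 = ((-69)² + 37867)*(1/70351) = (4761 + 37867)*(1/70351) = 42628*(1/70351) = 42628/70351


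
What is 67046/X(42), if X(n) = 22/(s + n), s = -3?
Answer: 1307397/11 ≈ 1.1885e+5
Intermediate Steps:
X(n) = 22/(-3 + n)
67046/X(42) = 67046/((22/(-3 + 42))) = 67046/((22/39)) = 67046/((22*(1/39))) = 67046/(22/39) = 67046*(39/22) = 1307397/11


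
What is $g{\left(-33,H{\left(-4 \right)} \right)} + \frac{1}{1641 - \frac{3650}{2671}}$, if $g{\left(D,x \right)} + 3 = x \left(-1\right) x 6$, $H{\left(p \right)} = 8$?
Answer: $- \frac{1694848736}{4379461} \approx -387.0$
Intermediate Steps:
$g{\left(D,x \right)} = -3 - 6 x^{2}$ ($g{\left(D,x \right)} = -3 + x \left(-1\right) x 6 = -3 + - x 6 x = -3 - 6 x^{2}$)
$g{\left(-33,H{\left(-4 \right)} \right)} + \frac{1}{1641 - \frac{3650}{2671}} = \left(-3 - 6 \cdot 8^{2}\right) + \frac{1}{1641 - \frac{3650}{2671}} = \left(-3 - 384\right) + \frac{1}{1641 - \frac{3650}{2671}} = -387 + \frac{1}{\frac{4379461}{2671}} = -387 + \frac{2671}{4379461} = - \frac{1694848736}{4379461}$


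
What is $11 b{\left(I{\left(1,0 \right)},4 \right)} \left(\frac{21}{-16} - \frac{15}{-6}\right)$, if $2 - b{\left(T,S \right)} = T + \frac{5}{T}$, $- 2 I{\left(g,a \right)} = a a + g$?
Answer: $\frac{5225}{32} \approx 163.28$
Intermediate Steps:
$I{\left(g,a \right)} = - \frac{g}{2} - \frac{a^{2}}{2}$ ($I{\left(g,a \right)} = - \frac{a a + g}{2} = - \frac{a^{2} + g}{2} = - \frac{g + a^{2}}{2} = - \frac{g}{2} - \frac{a^{2}}{2}$)
$b{\left(T,S \right)} = 2 - T - \frac{5}{T}$ ($b{\left(T,S \right)} = 2 - \left(T + \frac{5}{T}\right) = 2 - T - \frac{5}{T}$)
$11 b{\left(I{\left(1,0 \right)},4 \right)} \left(\frac{21}{-16} - \frac{15}{-6}\right) = 11 \left(2 - \left(\left(- \frac{1}{2}\right) 1 - \frac{0^{2}}{2}\right) - \frac{5}{\left(- \frac{1}{2}\right) 1 - \frac{0^{2}}{2}}\right) \left(\frac{21}{-16} - \frac{15}{-6}\right) = 11 \left(2 - \left(- \frac{1}{2} - 0\right) - \frac{5}{- \frac{1}{2} - 0}\right) \left(21 \left(- \frac{1}{16}\right) - - \frac{5}{2}\right) = 11 \left(2 - \left(- \frac{1}{2} + 0\right) - \frac{5}{- \frac{1}{2} + 0}\right) \left(- \frac{21}{16} + \frac{5}{2}\right) = 11 \left(2 - - \frac{1}{2} - \frac{5}{- \frac{1}{2}}\right) \frac{19}{16} = 11 \left(2 + \frac{1}{2} - -10\right) \frac{19}{16} = 11 \left(2 + \frac{1}{2} + 10\right) \frac{19}{16} = 11 \cdot \frac{25}{2} \cdot \frac{19}{16} = \frac{275}{2} \cdot \frac{19}{16} = \frac{5225}{32}$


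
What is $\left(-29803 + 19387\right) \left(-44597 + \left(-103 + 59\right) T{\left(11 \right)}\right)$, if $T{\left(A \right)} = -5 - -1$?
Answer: $462689136$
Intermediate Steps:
$T{\left(A \right)} = -4$ ($T{\left(A \right)} = -5 + 1 = -4$)
$\left(-29803 + 19387\right) \left(-44597 + \left(-103 + 59\right) T{\left(11 \right)}\right) = \left(-29803 + 19387\right) \left(-44597 + \left(-103 + 59\right) \left(-4\right)\right) = - 10416 \left(-44597 - -176\right) = - 10416 \left(-44597 + 176\right) = \left(-10416\right) \left(-44421\right) = 462689136$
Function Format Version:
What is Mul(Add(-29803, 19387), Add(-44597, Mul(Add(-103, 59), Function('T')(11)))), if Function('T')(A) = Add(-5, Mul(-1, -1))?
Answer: 462689136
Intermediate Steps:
Function('T')(A) = -4 (Function('T')(A) = Add(-5, 1) = -4)
Mul(Add(-29803, 19387), Add(-44597, Mul(Add(-103, 59), Function('T')(11)))) = Mul(Add(-29803, 19387), Add(-44597, Mul(Add(-103, 59), -4))) = Mul(-10416, Add(-44597, Mul(-44, -4))) = Mul(-10416, Add(-44597, 176)) = Mul(-10416, -44421) = 462689136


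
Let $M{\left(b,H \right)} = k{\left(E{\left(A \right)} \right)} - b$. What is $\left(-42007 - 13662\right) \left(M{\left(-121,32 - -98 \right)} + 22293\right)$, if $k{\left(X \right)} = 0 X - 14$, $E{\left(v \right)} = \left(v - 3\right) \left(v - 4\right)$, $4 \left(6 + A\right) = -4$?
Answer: $-1246985600$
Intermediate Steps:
$A = -7$ ($A = -6 + \frac{1}{4} \left(-4\right) = -6 - 1 = -7$)
$E{\left(v \right)} = \left(-4 + v\right) \left(-3 + v\right)$ ($E{\left(v \right)} = \left(-3 + v\right) \left(-4 + v\right) = \left(-4 + v\right) \left(-3 + v\right)$)
$k{\left(X \right)} = -14$ ($k{\left(X \right)} = 0 - 14 = -14$)
$M{\left(b,H \right)} = -14 - b$
$\left(-42007 - 13662\right) \left(M{\left(-121,32 - -98 \right)} + 22293\right) = \left(-42007 - 13662\right) \left(\left(-14 - -121\right) + 22293\right) = - 55669 \left(\left(-14 + 121\right) + 22293\right) = - 55669 \left(107 + 22293\right) = \left(-55669\right) 22400 = -1246985600$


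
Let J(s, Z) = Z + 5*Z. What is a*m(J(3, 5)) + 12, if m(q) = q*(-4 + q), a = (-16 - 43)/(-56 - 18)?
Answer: 23454/37 ≈ 633.89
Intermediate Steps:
J(s, Z) = 6*Z
a = 59/74 (a = -59/(-74) = -59*(-1/74) = 59/74 ≈ 0.79730)
a*m(J(3, 5)) + 12 = 59*((6*5)*(-4 + 6*5))/74 + 12 = 59*(30*(-4 + 30))/74 + 12 = 59*(30*26)/74 + 12 = (59/74)*780 + 12 = 23010/37 + 12 = 23454/37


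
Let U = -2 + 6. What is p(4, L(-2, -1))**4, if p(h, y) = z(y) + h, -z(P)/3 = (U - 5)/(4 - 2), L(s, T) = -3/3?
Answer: 14641/16 ≈ 915.06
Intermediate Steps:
U = 4
L(s, T) = -1 (L(s, T) = -3*1/3 = -1)
z(P) = 3/2 (z(P) = -3*(4 - 5)/(4 - 2) = -(-3)/2 = -3*(-1/2) = 3/2)
p(h, y) = 3/2 + h
p(4, L(-2, -1))**4 = (3/2 + 4)**4 = (11/2)**4 = 14641/16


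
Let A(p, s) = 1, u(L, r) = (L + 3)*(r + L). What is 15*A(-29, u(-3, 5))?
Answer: 15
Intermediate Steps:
u(L, r) = (3 + L)*(L + r)
15*A(-29, u(-3, 5)) = 15*1 = 15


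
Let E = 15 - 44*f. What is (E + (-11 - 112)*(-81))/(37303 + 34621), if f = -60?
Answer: 6309/35962 ≈ 0.17544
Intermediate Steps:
E = 2655 (E = 15 - 44*(-60) = 15 + 2640 = 2655)
(E + (-11 - 112)*(-81))/(37303 + 34621) = (2655 + (-11 - 112)*(-81))/(37303 + 34621) = (2655 - 123*(-81))/71924 = (2655 + 9963)*(1/71924) = 12618*(1/71924) = 6309/35962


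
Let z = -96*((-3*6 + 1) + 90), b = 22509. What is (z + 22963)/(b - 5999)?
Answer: 3191/3302 ≈ 0.96638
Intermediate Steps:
z = -7008 (z = -96*((-18 + 1) + 90) = -96*(-17 + 90) = -96*73 = -7008)
(z + 22963)/(b - 5999) = (-7008 + 22963)/(22509 - 5999) = 15955/16510 = 15955*(1/16510) = 3191/3302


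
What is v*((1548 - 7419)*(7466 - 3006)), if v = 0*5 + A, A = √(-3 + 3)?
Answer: 0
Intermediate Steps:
A = 0 (A = √0 = 0)
v = 0 (v = 0*5 + 0 = 0 + 0 = 0)
v*((1548 - 7419)*(7466 - 3006)) = 0*((1548 - 7419)*(7466 - 3006)) = 0*(-5871*4460) = 0*(-26184660) = 0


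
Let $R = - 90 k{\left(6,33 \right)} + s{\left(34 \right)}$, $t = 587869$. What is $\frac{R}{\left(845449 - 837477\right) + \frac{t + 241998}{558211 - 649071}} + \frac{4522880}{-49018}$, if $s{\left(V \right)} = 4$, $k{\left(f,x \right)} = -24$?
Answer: $- \frac{1631346543426960}{17732409852977} \approx -91.998$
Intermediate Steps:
$R = 2164$ ($R = \left(-90\right) \left(-24\right) + 4 = 2160 + 4 = 2164$)
$\frac{R}{\left(845449 - 837477\right) + \frac{t + 241998}{558211 - 649071}} + \frac{4522880}{-49018} = \frac{2164}{\left(845449 - 837477\right) + \frac{587869 + 241998}{558211 - 649071}} + \frac{4522880}{-49018} = \frac{2164}{7972 + \frac{829867}{-90860}} + 4522880 \left(- \frac{1}{49018}\right) = \frac{2164}{7972 + 829867 \left(- \frac{1}{90860}\right)} - \frac{2261440}{24509} = \frac{2164}{7972 - \frac{829867}{90860}} - \frac{2261440}{24509} = \frac{2164}{\frac{723506053}{90860}} - \frac{2261440}{24509} = 2164 \cdot \frac{90860}{723506053} - \frac{2261440}{24509} = \frac{196621040}{723506053} - \frac{2261440}{24509} = - \frac{1631346543426960}{17732409852977}$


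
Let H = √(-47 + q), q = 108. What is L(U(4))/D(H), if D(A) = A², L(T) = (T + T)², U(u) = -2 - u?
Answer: 144/61 ≈ 2.3607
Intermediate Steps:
H = √61 (H = √(-47 + 108) = √61 ≈ 7.8102)
L(T) = 4*T² (L(T) = (2*T)² = 4*T²)
L(U(4))/D(H) = (4*(-2 - 1*4)²)/((√61)²) = (4*(-2 - 4)²)/61 = (4*(-6)²)*(1/61) = (4*36)*(1/61) = 144*(1/61) = 144/61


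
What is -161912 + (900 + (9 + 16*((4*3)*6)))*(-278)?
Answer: -734870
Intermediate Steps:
-161912 + (900 + (9 + 16*((4*3)*6)))*(-278) = -161912 + (900 + (9 + 16*(12*6)))*(-278) = -161912 + (900 + (9 + 16*72))*(-278) = -161912 + (900 + (9 + 1152))*(-278) = -161912 + (900 + 1161)*(-278) = -161912 + 2061*(-278) = -161912 - 572958 = -734870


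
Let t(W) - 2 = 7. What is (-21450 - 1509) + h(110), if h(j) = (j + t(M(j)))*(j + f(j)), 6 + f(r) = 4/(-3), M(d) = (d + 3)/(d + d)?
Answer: -32225/3 ≈ -10742.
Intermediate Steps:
M(d) = (3 + d)/(2*d) (M(d) = (3 + d)/((2*d)) = (3 + d)*(1/(2*d)) = (3 + d)/(2*d))
t(W) = 9 (t(W) = 2 + 7 = 9)
f(r) = -22/3 (f(r) = -6 + 4/(-3) = -6 + 4*(-⅓) = -6 - 4/3 = -22/3)
h(j) = (9 + j)*(-22/3 + j) (h(j) = (j + 9)*(j - 22/3) = (9 + j)*(-22/3 + j))
(-21450 - 1509) + h(110) = (-21450 - 1509) + (-66 + 110² + (5/3)*110) = -22959 + (-66 + 12100 + 550/3) = -22959 + 36652/3 = -32225/3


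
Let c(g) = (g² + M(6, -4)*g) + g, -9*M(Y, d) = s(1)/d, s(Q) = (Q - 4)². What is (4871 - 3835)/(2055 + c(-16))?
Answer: 1036/2291 ≈ 0.45220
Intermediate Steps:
s(Q) = (-4 + Q)²
M(Y, d) = -1/d (M(Y, d) = -(-4 + 1)²/(9*d) = -(-3)²/(9*d) = -1/d)
c(g) = g² + 5*g/4 (c(g) = (g² + (-1/(-4))*g) + g = (g² + (-1*(-¼))*g) + g = (g² + g/4) + g = g² + 5*g/4)
(4871 - 3835)/(2055 + c(-16)) = (4871 - 3835)/(2055 + (¼)*(-16)*(5 + 4*(-16))) = 1036/(2055 + (¼)*(-16)*(5 - 64)) = 1036/(2055 + (¼)*(-16)*(-59)) = 1036/(2055 + 236) = 1036/2291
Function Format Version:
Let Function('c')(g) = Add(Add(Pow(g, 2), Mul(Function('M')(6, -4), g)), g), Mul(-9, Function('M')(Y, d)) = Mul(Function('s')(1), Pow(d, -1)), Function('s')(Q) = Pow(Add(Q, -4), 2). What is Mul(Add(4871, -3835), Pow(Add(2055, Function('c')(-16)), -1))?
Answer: Rational(1036, 2291) ≈ 0.45220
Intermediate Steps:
Function('s')(Q) = Pow(Add(-4, Q), 2)
Function('M')(Y, d) = Mul(-1, Pow(d, -1)) (Function('M')(Y, d) = Mul(Rational(-1, 9), Mul(Pow(Add(-4, 1), 2), Pow(d, -1))) = Mul(Rational(-1, 9), Mul(Pow(-3, 2), Pow(d, -1))) = Mul(Rational(-1, 9), Mul(9, Pow(d, -1))) = Mul(-1, Pow(d, -1)))
Function('c')(g) = Add(Pow(g, 2), Mul(Rational(5, 4), g)) (Function('c')(g) = Add(Add(Pow(g, 2), Mul(Mul(-1, Pow(-4, -1)), g)), g) = Add(Add(Pow(g, 2), Mul(Mul(-1, Rational(-1, 4)), g)), g) = Add(Add(Pow(g, 2), Mul(Rational(1, 4), g)), g) = Add(Pow(g, 2), Mul(Rational(5, 4), g)))
Mul(Add(4871, -3835), Pow(Add(2055, Function('c')(-16)), -1)) = Mul(Add(4871, -3835), Pow(Add(2055, Mul(Rational(1, 4), -16, Add(5, Mul(4, -16)))), -1)) = Mul(1036, Pow(Add(2055, Mul(Rational(1, 4), -16, Add(5, -64))), -1)) = Mul(1036, Pow(Add(2055, Mul(Rational(1, 4), -16, -59)), -1)) = Mul(1036, Pow(Add(2055, 236), -1)) = Mul(1036, Pow(2291, -1)) = Mul(1036, Rational(1, 2291)) = Rational(1036, 2291)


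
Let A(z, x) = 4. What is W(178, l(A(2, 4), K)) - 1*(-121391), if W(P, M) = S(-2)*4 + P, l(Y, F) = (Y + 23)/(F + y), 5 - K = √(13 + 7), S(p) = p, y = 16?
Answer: 121561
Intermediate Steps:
K = 5 - 2*√5 (K = 5 - √(13 + 7) = 5 - √20 = 5 - 2*√5 ≈ 0.52786)
l(Y, F) = (23 + Y)/(16 + F) (l(Y, F) = (Y + 23)/(F + 16) = (23 + Y)/(16 + F))
W(P, M) = -8 + P (W(P, M) = -2*4 + P = -8 + P)
W(178, l(A(2, 4), K)) - 1*(-121391) = (-8 + 178) - 1*(-121391) = 170 + 121391 = 121561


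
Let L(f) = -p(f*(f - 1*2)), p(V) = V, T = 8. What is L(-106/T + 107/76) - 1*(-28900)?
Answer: 10373725/361 ≈ 28736.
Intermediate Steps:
L(f) = -f*(-2 + f) (L(f) = -f*(f - 1*2) = -f*(f - 2) = -f*(-2 + f))
L(-106/T + 107/76) - 1*(-28900) = (-106/8 + 107/76)*(2 - (-106/8 + 107/76)) - 1*(-28900) = (-106*⅛ + 107*(1/76))*(2 - (-106*⅛ + 107*(1/76))) + 28900 = (-53/4 + 107/76)*(2 - (-53/4 + 107/76)) + 28900 = -225*(2 - 1*(-225/19))/19 + 28900 = -225*(2 + 225/19)/19 + 28900 = -225/19*263/19 + 28900 = -59175/361 + 28900 = 10373725/361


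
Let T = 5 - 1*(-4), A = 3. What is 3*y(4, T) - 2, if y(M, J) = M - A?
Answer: 1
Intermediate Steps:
T = 9 (T = 5 + 4 = 9)
y(M, J) = -3 + M (y(M, J) = M - 1*3 = M - 3 = -3 + M)
3*y(4, T) - 2 = 3*(-3 + 4) - 2 = 3*1 - 2 = 3 - 2 = 1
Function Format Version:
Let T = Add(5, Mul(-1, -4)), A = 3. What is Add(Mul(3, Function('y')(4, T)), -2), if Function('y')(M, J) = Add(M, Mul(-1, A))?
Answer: 1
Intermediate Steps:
T = 9 (T = Add(5, 4) = 9)
Function('y')(M, J) = Add(-3, M) (Function('y')(M, J) = Add(M, Mul(-1, 3)) = Add(M, -3) = Add(-3, M))
Add(Mul(3, Function('y')(4, T)), -2) = Add(Mul(3, Add(-3, 4)), -2) = Add(Mul(3, 1), -2) = Add(3, -2) = 1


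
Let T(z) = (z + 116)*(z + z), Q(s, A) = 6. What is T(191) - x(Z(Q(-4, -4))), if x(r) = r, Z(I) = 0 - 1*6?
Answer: 117280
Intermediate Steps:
Z(I) = -6 (Z(I) = 0 - 6 = -6)
T(z) = 2*z*(116 + z) (T(z) = (116 + z)*(2*z) = 2*z*(116 + z))
T(191) - x(Z(Q(-4, -4))) = 2*191*(116 + 191) - 1*(-6) = 2*191*307 + 6 = 117274 + 6 = 117280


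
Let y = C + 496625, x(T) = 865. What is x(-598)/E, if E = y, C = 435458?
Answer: 865/932083 ≈ 0.00092803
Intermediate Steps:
y = 932083 (y = 435458 + 496625 = 932083)
E = 932083
x(-598)/E = 865/932083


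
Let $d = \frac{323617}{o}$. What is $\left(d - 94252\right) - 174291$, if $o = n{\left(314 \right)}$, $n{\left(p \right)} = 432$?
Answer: $- \frac{115686959}{432} \approx -2.6779 \cdot 10^{5}$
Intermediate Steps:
$o = 432$
$d = \frac{323617}{432} \approx 749.11$
$\left(d - 94252\right) - 174291 = \left(\frac{323617}{432} - 94252\right) - 174291 = - \frac{40393247}{432} - 174291 = - \frac{115686959}{432}$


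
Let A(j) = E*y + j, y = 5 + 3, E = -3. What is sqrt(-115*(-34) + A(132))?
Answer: 7*sqrt(82) ≈ 63.388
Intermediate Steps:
y = 8
A(j) = -24 + j (A(j) = -3*8 + j = -24 + j)
sqrt(-115*(-34) + A(132)) = sqrt(-115*(-34) + (-24 + 132)) = sqrt(3910 + 108) = sqrt(4018) = 7*sqrt(82)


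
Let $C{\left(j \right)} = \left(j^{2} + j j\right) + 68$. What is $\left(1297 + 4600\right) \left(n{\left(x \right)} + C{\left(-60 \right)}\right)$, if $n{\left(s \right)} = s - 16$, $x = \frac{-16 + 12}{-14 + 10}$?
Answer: $42770941$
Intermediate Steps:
$x = 1$ ($x = - \frac{4}{-4} = \left(-4\right) \left(- \frac{1}{4}\right) = 1$)
$C{\left(j \right)} = 68 + 2 j^{2}$ ($C{\left(j \right)} = \left(j^{2} + j^{2}\right) + 68 = 2 j^{2} + 68 = 68 + 2 j^{2}$)
$n{\left(s \right)} = -16 + s$
$\left(1297 + 4600\right) \left(n{\left(x \right)} + C{\left(-60 \right)}\right) = \left(1297 + 4600\right) \left(\left(-16 + 1\right) + \left(68 + 2 \left(-60\right)^{2}\right)\right) = 5897 \left(-15 + \left(68 + 2 \cdot 3600\right)\right) = 5897 \left(-15 + \left(68 + 7200\right)\right) = 5897 \left(-15 + 7268\right) = 5897 \cdot 7253 = 42770941$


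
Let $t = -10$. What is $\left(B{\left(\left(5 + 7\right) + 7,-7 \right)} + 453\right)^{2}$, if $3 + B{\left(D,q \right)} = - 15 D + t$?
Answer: $24025$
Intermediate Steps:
$B{\left(D,q \right)} = -13 - 15 D$ ($B{\left(D,q \right)} = -3 - \left(10 + 15 D\right) = -13 - 15 D$)
$\left(B{\left(\left(5 + 7\right) + 7,-7 \right)} + 453\right)^{2} = \left(\left(-13 - 15 \left(\left(5 + 7\right) + 7\right)\right) + 453\right)^{2} = \left(\left(-13 - 15 \left(12 + 7\right)\right) + 453\right)^{2} = \left(\left(-13 - 285\right) + 453\right)^{2} = \left(-298 + 453\right)^{2} = 155^{2} = 24025$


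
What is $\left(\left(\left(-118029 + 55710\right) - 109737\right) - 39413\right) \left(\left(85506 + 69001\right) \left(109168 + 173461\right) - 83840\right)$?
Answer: $-9234444165497547$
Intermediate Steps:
$\left(\left(\left(-118029 + 55710\right) - 109737\right) - 39413\right) \left(\left(85506 + 69001\right) \left(109168 + 173461\right) - 83840\right) = \left(\left(-62319 - 109737\right) - 39413\right) \left(154507 \cdot 282629 - 83840\right) = \left(-172056 - 39413\right) \left(43668158903 - 83840\right) = \left(-211469\right) 43668075063 = -9234444165497547$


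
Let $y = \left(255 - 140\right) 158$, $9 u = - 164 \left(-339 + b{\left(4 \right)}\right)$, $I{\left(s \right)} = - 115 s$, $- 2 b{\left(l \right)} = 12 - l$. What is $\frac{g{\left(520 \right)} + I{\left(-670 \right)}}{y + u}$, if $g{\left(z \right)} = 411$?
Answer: $\frac{697149}{219782} \approx 3.172$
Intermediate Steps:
$b{\left(l \right)} = -6 + \frac{l}{2}$ ($b{\left(l \right)} = - \frac{12 - l}{2} = -6 + \frac{l}{2}$)
$u = \frac{56252}{9}$ ($u = \frac{\left(-164\right) \left(-339 + \left(-6 + \frac{1}{2} \cdot 4\right)\right)}{9} = \frac{\left(-164\right) \left(-339 + \left(-6 + 2\right)\right)}{9} = \frac{\left(-164\right) \left(-339 - 4\right)}{9} = \frac{\left(-164\right) \left(-343\right)}{9} = \frac{1}{9} \cdot 56252 = \frac{56252}{9} \approx 6250.2$)
$y = 18170$ ($y = 115 \cdot 158 = 18170$)
$\frac{g{\left(520 \right)} + I{\left(-670 \right)}}{y + u} = \frac{411 - -77050}{18170 + \frac{56252}{9}} = \frac{411 + 77050}{\frac{219782}{9}} = 77461 \cdot \frac{9}{219782} = \frac{697149}{219782}$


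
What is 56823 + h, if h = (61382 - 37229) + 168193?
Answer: 249169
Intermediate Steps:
h = 192346 (h = 24153 + 168193 = 192346)
56823 + h = 56823 + 192346 = 249169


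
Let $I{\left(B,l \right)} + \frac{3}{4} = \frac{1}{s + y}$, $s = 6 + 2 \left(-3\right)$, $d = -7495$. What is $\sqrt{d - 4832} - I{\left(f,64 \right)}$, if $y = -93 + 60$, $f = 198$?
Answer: $\frac{103}{132} + i \sqrt{12327} \approx 0.7803 + 111.03 i$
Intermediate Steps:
$s = 0$ ($s = 6 - 6 = 0$)
$y = -33$
$I{\left(B,l \right)} = - \frac{103}{132}$ ($I{\left(B,l \right)} = - \frac{3}{4} + \frac{1}{0 - 33} = - \frac{3}{4} + \frac{1}{-33} = - \frac{3}{4} - \frac{1}{33} = - \frac{103}{132}$)
$\sqrt{d - 4832} - I{\left(f,64 \right)} = \sqrt{-7495 - 4832} - - \frac{103}{132} = \sqrt{-12327} + \frac{103}{132} = i \sqrt{12327} + \frac{103}{132} = \frac{103}{132} + i \sqrt{12327}$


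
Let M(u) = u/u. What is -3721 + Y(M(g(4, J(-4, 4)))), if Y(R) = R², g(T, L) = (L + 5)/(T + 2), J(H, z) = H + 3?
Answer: -3720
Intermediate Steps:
J(H, z) = 3 + H
g(T, L) = (5 + L)/(2 + T)
M(u) = 1
-3721 + Y(M(g(4, J(-4, 4)))) = -3721 + 1² = -3721 + 1 = -3720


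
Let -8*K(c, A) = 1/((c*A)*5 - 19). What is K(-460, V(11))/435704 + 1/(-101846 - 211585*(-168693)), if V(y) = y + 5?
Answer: 6711522233/251320994032826663232 ≈ 2.6705e-11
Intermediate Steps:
V(y) = 5 + y
K(c, A) = -1/(8*(-19 + 5*A*c)) (K(c, A) = -1/(8*((c*A)*5 - 19)) = -1/(8*((A*c)*5 - 19)) = -1/(8*(5*A*c - 19)) = -1/(8*(-19 + 5*A*c)))
K(-460, V(11))/435704 + 1/(-101846 - 211585*(-168693)) = -1/(-152 + 40*(5 + 11)*(-460))/435704 + 1/(-101846 - 211585*(-168693)) = -1/(-152 + 40*16*(-460))*(1/435704) - 1/168693/(-313431) = -1/(-152 - 294400)*(1/435704) - 1/313431*(-1/168693) = -1/(-294552)*(1/435704) + 1/52873615683 = -1*(-1/294552)*(1/435704) + 1/52873615683 = (1/294552)*(1/435704) + 1/52873615683 = 1/128337484608 + 1/52873615683 = 6711522233/251320994032826663232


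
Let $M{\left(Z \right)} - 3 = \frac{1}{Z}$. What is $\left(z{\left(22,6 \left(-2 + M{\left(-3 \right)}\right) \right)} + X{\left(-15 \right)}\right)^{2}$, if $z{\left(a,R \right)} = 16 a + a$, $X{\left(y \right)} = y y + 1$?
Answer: $360000$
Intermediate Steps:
$M{\left(Z \right)} = 3 + \frac{1}{Z}$
$X{\left(y \right)} = 1 + y^{2}$ ($X{\left(y \right)} = y^{2} + 1 = 1 + y^{2}$)
$z{\left(a,R \right)} = 17 a$
$\left(z{\left(22,6 \left(-2 + M{\left(-3 \right)}\right) \right)} + X{\left(-15 \right)}\right)^{2} = \left(17 \cdot 22 + \left(1 + \left(-15\right)^{2}\right)\right)^{2} = \left(374 + \left(1 + 225\right)\right)^{2} = \left(374 + 226\right)^{2} = 600^{2} = 360000$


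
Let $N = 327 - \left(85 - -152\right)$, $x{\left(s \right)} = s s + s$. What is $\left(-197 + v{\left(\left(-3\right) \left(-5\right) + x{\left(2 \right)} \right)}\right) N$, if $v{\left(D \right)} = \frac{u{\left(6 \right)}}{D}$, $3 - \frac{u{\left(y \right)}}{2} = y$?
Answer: $- \frac{124290}{7} \approx -17756.0$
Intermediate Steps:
$x{\left(s \right)} = s + s^{2}$ ($x{\left(s \right)} = s^{2} + s = s + s^{2}$)
$u{\left(y \right)} = 6 - 2 y$
$v{\left(D \right)} = - \frac{6}{D}$ ($v{\left(D \right)} = \frac{6 - 12}{D} = - \frac{6}{D}$)
$N = 90$ ($N = 327 - \left(85 + 152\right) = 327 - 237 = 90$)
$\left(-197 + v{\left(\left(-3\right) \left(-5\right) + x{\left(2 \right)} \right)}\right) N = \left(-197 - \frac{6}{\left(-3\right) \left(-5\right) + 2 \left(1 + 2\right)}\right) 90 = \left(-197 - \frac{6}{15 + 2 \cdot 3}\right) 90 = \left(-197 - \frac{6}{15 + 6}\right) 90 = \left(-197 - \frac{6}{21}\right) 90 = \left(-197 - \frac{2}{7}\right) 90 = \left(- \frac{1381}{7}\right) 90 = - \frac{124290}{7}$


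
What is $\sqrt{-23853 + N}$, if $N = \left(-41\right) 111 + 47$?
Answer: $i \sqrt{28357} \approx 168.4 i$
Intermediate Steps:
$N = -4504$ ($N = -4551 + 47 = -4504$)
$\sqrt{-23853 + N} = \sqrt{-23853 - 4504} = \sqrt{-28357} = i \sqrt{28357}$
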